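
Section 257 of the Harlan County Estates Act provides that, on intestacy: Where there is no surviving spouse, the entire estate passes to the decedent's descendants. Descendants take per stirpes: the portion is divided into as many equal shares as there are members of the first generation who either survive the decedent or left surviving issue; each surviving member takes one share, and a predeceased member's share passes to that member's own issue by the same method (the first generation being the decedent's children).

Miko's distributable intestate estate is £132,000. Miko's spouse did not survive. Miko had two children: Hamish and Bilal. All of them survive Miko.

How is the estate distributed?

Hamish: £66,000; Bilal: £66,000

The entire £132,000 passes to the descendants.
That amount (£132,000) is divided into 2 shares of £66,000: Hamish and Bilal each take £66,000.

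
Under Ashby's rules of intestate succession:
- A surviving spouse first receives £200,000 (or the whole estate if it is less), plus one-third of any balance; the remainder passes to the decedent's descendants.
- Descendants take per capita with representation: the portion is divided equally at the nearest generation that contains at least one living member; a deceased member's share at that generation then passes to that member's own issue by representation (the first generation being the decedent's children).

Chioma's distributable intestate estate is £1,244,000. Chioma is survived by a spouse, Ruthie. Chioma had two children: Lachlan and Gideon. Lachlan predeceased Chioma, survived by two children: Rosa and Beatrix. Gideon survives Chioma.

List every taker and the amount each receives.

Ruthie: £548,000; Rosa: £174,000; Beatrix: £174,000; Gideon: £348,000

Ruthie first takes £200,000, leaving a balance of £1,044,000. Ruthie then takes one-third of the balance (£348,000), for a total of £548,000. The remaining £696,000 passes to the descendants.
The descendants' portion (£696,000) is divided into 2 shares of £348,000: Gideon takes £348,000; Lachlan's £348,000 share passes to Lachlan's issue.
Lachlan's share (£348,000) is divided into 2 shares of £174,000: Rosa and Beatrix each take £174,000.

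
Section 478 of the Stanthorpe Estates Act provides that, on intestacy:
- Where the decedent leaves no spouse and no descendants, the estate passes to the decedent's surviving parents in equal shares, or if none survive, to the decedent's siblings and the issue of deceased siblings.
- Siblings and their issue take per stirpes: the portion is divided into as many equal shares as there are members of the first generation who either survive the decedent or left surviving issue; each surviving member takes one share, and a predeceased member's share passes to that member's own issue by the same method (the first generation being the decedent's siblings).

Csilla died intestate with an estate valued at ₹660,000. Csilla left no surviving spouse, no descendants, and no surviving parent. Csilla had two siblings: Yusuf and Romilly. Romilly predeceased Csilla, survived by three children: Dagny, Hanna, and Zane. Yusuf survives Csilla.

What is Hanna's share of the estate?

The entire ₹660,000 passes to the siblings and their issue.
That amount (₹660,000) is divided into 2 shares of ₹330,000: Yusuf takes ₹330,000; Romilly's ₹330,000 share passes to Romilly's issue.
Romilly's share (₹330,000) is divided into 3 shares of ₹110,000: Dagny, Hanna, and Zane each take ₹110,000.

Hanna receives ₹110,000.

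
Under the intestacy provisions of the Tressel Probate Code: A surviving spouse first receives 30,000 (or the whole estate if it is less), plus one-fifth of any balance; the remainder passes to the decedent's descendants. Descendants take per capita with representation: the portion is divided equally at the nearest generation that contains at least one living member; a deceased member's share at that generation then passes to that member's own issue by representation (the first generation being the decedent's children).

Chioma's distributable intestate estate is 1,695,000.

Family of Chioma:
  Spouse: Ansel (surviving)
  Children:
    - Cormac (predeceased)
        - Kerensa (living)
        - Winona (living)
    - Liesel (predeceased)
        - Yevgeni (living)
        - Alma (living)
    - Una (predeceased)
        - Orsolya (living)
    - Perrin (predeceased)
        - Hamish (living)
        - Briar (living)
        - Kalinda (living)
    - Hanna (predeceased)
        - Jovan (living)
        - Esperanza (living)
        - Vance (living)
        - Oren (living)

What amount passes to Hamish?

Ansel first takes 30,000, leaving a balance of 1,665,000. Ansel then takes one-fifth of the balance (333,000), for a total of 363,000. The remaining 1,332,000 passes to the descendants.
No child survives, so the initial division is made at the grandchildren's generation.
The descendants' portion (1,332,000) is divided into 12 shares of 111,000: Kerensa, Winona, Yevgeni, Alma, Orsolya, Hamish, Briar, Kalinda, Jovan, Esperanza, Vance, and Oren each take 111,000.

Hamish receives 111,000.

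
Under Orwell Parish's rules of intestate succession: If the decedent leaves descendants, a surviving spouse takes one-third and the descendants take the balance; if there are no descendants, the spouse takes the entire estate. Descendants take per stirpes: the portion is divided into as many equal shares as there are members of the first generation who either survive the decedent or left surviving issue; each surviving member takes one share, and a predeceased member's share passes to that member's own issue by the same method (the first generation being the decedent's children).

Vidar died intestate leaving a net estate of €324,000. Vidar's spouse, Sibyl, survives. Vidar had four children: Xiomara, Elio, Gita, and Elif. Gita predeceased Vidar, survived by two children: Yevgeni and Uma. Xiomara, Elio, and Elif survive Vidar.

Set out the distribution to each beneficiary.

Sibyl takes one-third of €324,000 = €108,000. The remaining €216,000 passes to the descendants.
The descendants' portion (€216,000) is divided into 4 shares of €54,000: Xiomara, Elio, and Elif each take €54,000; Gita's €54,000 share passes to Gita's issue.
Gita's share (€54,000) is divided into 2 shares of €27,000: Yevgeni and Uma each take €27,000.

Sibyl: €108,000; Xiomara: €54,000; Elio: €54,000; Yevgeni: €27,000; Uma: €27,000; Elif: €54,000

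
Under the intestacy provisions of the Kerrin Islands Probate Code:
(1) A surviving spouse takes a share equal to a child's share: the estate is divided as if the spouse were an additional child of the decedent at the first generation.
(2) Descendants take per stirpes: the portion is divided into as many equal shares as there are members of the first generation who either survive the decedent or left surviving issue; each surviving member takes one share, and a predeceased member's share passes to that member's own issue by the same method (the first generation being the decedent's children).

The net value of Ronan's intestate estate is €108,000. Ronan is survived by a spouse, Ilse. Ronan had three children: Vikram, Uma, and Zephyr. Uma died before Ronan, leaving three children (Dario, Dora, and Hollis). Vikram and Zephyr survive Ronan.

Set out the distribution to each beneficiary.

The spouse counts as an additional share at the children's level, so there are 4 primary shares of €27,000. Ilse takes one such share (€27,000).
The children's combined portion (€81,000) is divided into 3 shares of €27,000: Vikram and Zephyr each take €27,000; Uma's €27,000 share passes to Uma's issue.
Uma's share (€27,000) is divided into 3 shares of €9,000: Dario, Dora, and Hollis each take €9,000.

Ilse: €27,000; Vikram: €27,000; Dario: €9,000; Dora: €9,000; Hollis: €9,000; Zephyr: €27,000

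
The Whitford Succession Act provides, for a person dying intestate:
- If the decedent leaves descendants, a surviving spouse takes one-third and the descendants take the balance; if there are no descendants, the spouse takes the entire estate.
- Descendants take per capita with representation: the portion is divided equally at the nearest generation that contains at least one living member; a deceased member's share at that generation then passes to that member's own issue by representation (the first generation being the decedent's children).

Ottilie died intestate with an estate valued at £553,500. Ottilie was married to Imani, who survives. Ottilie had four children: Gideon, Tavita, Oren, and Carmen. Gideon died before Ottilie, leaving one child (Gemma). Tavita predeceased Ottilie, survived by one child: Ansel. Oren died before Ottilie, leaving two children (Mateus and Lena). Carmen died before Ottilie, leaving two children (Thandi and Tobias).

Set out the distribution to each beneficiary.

Imani takes one-third of £553,500 = £184,500. The remaining £369,000 passes to the descendants.
No child survives, so the initial division is made at the grandchildren's generation.
The descendants' portion (£369,000) is divided into 6 shares of £61,500: Gemma, Ansel, Mateus, Lena, Thandi, and Tobias each take £61,500.

Imani: £184,500; Gemma: £61,500; Ansel: £61,500; Mateus: £61,500; Lena: £61,500; Thandi: £61,500; Tobias: £61,500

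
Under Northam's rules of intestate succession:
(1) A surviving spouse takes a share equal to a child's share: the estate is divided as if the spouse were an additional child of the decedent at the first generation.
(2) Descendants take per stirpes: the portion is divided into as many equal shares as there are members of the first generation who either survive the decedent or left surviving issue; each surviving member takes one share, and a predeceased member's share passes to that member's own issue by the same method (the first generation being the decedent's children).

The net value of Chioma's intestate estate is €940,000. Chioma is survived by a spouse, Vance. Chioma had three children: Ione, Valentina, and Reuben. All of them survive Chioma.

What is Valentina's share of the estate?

Valentina receives €235,000.

The spouse counts as an additional share at the children's level, so there are 4 primary shares of €235,000. Vance takes one such share (€235,000).
The children's combined portion (€705,000) is divided into 3 shares of €235,000: Ione, Valentina, and Reuben each take €235,000.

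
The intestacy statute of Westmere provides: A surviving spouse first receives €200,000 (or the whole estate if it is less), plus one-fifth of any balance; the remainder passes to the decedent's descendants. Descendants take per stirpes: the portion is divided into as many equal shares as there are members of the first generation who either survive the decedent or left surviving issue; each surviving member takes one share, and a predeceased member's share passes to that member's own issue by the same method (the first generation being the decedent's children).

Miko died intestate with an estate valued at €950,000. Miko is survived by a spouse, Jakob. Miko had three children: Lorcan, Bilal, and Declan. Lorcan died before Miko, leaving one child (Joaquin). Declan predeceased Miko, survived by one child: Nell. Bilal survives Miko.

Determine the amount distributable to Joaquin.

Joaquin receives €200,000.

Jakob first takes €200,000, leaving a balance of €750,000. Jakob then takes one-fifth of the balance (€150,000), for a total of €350,000. The remaining €600,000 passes to the descendants.
The descendants' portion (€600,000) is divided into 3 shares of €200,000: Bilal takes €200,000; Lorcan's €200,000 share passes to Lorcan's issue; Declan's €200,000 share passes to Declan's issue.
Lorcan's share (€200,000) passes entirely to Joaquin.
Declan's share (€200,000) passes entirely to Nell.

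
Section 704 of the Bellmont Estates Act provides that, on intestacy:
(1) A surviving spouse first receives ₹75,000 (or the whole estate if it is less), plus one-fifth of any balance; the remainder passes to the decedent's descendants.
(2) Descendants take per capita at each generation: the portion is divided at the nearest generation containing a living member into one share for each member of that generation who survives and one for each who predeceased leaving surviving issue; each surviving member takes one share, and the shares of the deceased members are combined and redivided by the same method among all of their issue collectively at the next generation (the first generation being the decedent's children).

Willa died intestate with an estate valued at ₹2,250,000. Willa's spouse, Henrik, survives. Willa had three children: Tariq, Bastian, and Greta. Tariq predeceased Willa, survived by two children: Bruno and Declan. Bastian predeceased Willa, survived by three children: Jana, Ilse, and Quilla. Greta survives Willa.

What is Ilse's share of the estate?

Henrik first takes ₹75,000, leaving a balance of ₹2,175,000. Henrik then takes one-fifth of the balance (₹435,000), for a total of ₹510,000. The remaining ₹1,740,000 passes to the descendants.
The descendants' portion (₹1,740,000) is divided at the children's generation into 3 shares of ₹580,000. Greta takes ₹580,000. The 2 shares of the deceased (Tariq and Bastian) are combined into a pool of ₹1,160,000.
That pool (₹1,160,000) is divided at the grandchildren's generation equally among Bruno, Declan, Jana, Ilse, and Quilla: ₹232,000 each.

Ilse receives ₹232,000.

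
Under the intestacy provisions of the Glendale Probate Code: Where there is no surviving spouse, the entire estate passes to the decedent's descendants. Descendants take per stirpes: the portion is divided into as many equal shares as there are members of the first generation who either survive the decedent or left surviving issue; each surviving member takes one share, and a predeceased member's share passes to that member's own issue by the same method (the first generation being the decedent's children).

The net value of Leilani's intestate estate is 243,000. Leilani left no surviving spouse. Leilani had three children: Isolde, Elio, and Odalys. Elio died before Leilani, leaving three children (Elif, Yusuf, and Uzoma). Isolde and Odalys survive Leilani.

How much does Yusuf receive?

Yusuf receives 27,000.

The entire 243,000 passes to the descendants.
That amount (243,000) is divided into 3 shares of 81,000: Isolde and Odalys each take 81,000; Elio's 81,000 share passes to Elio's issue.
Elio's share (81,000) is divided into 3 shares of 27,000: Elif, Yusuf, and Uzoma each take 27,000.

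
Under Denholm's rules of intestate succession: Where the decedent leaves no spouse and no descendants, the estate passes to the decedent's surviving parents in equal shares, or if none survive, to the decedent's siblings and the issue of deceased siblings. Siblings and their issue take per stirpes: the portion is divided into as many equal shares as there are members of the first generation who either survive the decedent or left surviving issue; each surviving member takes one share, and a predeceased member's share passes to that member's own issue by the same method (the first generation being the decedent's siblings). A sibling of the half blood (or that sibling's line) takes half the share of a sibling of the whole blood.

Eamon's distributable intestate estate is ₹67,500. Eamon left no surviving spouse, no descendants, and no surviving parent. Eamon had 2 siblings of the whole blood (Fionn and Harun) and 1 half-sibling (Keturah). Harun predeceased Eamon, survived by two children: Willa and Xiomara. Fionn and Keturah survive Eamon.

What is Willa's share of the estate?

The entire ₹67,500 passes to the siblings and their issue.
Counting each half-blood sibling's line as half a unit, there are 5/2 units in ₹67,500, so one unit is ₹27,000. Whole-blood lines (Fionn and Harun) take ₹27,000 each; half-blood lines (Keturah) take ₹13,500 each.
Harun's share (₹27,000) is divided into 2 shares of ₹13,500: Willa and Xiomara each take ₹13,500.

Willa receives ₹13,500.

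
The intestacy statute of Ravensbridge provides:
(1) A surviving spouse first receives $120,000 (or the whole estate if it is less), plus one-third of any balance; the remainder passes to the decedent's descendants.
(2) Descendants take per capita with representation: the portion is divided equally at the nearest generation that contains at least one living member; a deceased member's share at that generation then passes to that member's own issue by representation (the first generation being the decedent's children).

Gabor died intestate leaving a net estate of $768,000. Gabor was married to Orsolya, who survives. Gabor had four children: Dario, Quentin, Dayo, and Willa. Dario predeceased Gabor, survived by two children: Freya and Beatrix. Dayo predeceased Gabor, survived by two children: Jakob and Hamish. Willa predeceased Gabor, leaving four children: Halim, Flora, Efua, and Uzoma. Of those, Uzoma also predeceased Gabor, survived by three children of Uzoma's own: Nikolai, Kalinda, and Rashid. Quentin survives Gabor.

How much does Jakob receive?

Jakob receives $54,000.

Orsolya first takes $120,000, leaving a balance of $648,000. Orsolya then takes one-third of the balance ($216,000), for a total of $336,000. The remaining $432,000 passes to the descendants.
The descendants' portion ($432,000) is divided into 4 shares of $108,000: Quentin takes $108,000; Dario's $108,000 share passes to Dario's issue; Dayo's $108,000 share passes to Dayo's issue; Willa's $108,000 share passes to Willa's issue.
Dario's share ($108,000) is divided into 2 shares of $54,000: Freya and Beatrix each take $54,000.
Dayo's share ($108,000) is divided into 2 shares of $54,000: Jakob and Hamish each take $54,000.
Willa's share ($108,000) is divided into 4 shares of $27,000: Halim, Flora, and Efua each take $27,000; Uzoma's $27,000 share passes to Uzoma's issue.
Uzoma's share ($27,000) is divided into 3 shares of $9,000: Nikolai, Kalinda, and Rashid each take $9,000.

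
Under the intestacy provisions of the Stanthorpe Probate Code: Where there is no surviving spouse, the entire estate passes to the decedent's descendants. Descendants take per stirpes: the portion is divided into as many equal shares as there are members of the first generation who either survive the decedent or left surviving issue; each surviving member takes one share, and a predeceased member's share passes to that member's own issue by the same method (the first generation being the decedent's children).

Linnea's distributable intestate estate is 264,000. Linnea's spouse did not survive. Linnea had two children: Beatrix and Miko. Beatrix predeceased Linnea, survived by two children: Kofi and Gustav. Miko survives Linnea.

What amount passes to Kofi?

The entire 264,000 passes to the descendants.
That amount (264,000) is divided into 2 shares of 132,000: Miko takes 132,000; Beatrix's 132,000 share passes to Beatrix's issue.
Beatrix's share (132,000) is divided into 2 shares of 66,000: Kofi and Gustav each take 66,000.

Kofi receives 66,000.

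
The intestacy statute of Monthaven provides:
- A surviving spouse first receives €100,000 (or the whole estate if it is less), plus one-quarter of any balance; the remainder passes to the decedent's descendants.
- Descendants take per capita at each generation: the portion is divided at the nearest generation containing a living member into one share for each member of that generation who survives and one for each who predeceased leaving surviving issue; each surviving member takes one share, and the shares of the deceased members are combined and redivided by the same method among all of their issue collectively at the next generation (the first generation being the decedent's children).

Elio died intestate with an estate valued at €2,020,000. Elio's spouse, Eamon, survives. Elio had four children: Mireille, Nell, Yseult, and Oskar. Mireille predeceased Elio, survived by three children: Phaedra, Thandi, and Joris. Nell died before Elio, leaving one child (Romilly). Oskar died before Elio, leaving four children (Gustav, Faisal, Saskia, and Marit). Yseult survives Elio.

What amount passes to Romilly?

Romilly receives €135,000.

Eamon first takes €100,000, leaving a balance of €1,920,000. Eamon then takes one-quarter of the balance (€480,000), for a total of €580,000. The remaining €1,440,000 passes to the descendants.
The descendants' portion (€1,440,000) is divided at the children's generation into 4 shares of €360,000. Yseult takes €360,000. The 3 shares of the deceased (Mireille, Nell, and Oskar) are combined into a pool of €1,080,000.
That pool (€1,080,000) is divided at the grandchildren's generation equally among Phaedra, Thandi, Joris, Romilly, Gustav, Faisal, Saskia, and Marit: €135,000 each.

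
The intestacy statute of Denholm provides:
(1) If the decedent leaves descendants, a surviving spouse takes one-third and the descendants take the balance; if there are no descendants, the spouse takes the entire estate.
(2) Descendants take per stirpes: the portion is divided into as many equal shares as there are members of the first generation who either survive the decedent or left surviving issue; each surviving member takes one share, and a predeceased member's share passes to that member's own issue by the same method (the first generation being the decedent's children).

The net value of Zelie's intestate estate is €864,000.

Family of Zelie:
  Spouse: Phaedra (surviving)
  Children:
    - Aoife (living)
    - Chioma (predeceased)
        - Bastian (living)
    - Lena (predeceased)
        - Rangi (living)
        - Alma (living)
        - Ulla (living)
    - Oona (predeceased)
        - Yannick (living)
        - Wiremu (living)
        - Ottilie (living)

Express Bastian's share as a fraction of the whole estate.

Phaedra takes one-third of €864,000 = €288,000. The remaining €576,000 passes to the descendants.
The descendants' portion (€576,000) is divided into 4 shares of €144,000: Aoife takes €144,000; Chioma's €144,000 share passes to Chioma's issue; Lena's €144,000 share passes to Lena's issue; Oona's €144,000 share passes to Oona's issue.
Chioma's share (€144,000) passes entirely to Bastian.
Lena's share (€144,000) is divided into 3 shares of €48,000: Rangi, Alma, and Ulla each take €48,000.
Oona's share (€144,000) is divided into 3 shares of €48,000: Yannick, Wiremu, and Ottilie each take €48,000.

Bastian receives 1/6 of the estate.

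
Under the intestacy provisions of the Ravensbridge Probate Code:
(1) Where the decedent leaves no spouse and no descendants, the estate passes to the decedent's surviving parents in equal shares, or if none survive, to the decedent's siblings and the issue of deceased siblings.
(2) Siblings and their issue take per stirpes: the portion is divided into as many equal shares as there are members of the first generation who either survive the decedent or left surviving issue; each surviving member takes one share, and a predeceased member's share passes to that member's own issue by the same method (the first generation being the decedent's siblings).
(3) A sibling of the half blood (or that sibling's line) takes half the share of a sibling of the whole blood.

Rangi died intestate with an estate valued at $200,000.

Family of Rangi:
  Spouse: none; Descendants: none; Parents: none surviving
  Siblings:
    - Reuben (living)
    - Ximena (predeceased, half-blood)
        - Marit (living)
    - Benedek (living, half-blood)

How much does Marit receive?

The entire $200,000 passes to the siblings and their issue.
Counting each half-blood sibling's line as half a unit, there are 2 units in $200,000, so one unit is $100,000. Whole-blood lines (Reuben) take $100,000 each; half-blood lines (Ximena and Benedek) take $50,000 each.
Ximena's share ($50,000) passes entirely to Marit.

Marit receives $50,000.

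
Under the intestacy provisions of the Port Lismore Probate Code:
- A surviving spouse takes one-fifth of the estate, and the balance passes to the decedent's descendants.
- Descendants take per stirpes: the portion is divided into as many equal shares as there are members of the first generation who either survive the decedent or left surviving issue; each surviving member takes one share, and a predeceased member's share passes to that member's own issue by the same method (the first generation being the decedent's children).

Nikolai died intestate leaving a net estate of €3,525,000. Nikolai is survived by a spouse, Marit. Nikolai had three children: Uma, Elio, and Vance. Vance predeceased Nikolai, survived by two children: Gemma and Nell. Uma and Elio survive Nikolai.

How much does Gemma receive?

Marit takes one-fifth of €3,525,000 = €705,000. The remaining €2,820,000 passes to the descendants.
The descendants' portion (€2,820,000) is divided into 3 shares of €940,000: Uma and Elio each take €940,000; Vance's €940,000 share passes to Vance's issue.
Vance's share (€940,000) is divided into 2 shares of €470,000: Gemma and Nell each take €470,000.

Gemma receives €470,000.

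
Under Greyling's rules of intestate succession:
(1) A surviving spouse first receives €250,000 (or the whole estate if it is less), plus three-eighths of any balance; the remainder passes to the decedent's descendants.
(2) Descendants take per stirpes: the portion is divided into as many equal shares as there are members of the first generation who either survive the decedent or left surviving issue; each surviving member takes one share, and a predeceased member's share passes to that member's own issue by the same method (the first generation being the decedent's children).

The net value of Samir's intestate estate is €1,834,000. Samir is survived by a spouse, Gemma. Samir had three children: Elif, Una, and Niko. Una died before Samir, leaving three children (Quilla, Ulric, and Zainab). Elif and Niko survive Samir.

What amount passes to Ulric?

Gemma first takes €250,000, leaving a balance of €1,584,000. Gemma then takes three-eighths of the balance (€594,000), for a total of €844,000. The remaining €990,000 passes to the descendants.
The descendants' portion (€990,000) is divided into 3 shares of €330,000: Elif and Niko each take €330,000; Una's €330,000 share passes to Una's issue.
Una's share (€330,000) is divided into 3 shares of €110,000: Quilla, Ulric, and Zainab each take €110,000.

Ulric receives €110,000.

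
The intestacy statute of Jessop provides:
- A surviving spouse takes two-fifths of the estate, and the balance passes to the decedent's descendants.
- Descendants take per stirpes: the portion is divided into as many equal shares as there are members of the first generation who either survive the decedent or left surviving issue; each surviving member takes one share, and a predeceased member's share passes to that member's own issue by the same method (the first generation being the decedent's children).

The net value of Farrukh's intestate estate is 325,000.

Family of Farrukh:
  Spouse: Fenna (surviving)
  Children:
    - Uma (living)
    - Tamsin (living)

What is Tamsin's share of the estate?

Fenna takes two-fifths of 325,000 = 130,000. The remaining 195,000 passes to the descendants.
The descendants' portion (195,000) is divided into 2 shares of 97,500: Uma and Tamsin each take 97,500.

Tamsin receives 97,500.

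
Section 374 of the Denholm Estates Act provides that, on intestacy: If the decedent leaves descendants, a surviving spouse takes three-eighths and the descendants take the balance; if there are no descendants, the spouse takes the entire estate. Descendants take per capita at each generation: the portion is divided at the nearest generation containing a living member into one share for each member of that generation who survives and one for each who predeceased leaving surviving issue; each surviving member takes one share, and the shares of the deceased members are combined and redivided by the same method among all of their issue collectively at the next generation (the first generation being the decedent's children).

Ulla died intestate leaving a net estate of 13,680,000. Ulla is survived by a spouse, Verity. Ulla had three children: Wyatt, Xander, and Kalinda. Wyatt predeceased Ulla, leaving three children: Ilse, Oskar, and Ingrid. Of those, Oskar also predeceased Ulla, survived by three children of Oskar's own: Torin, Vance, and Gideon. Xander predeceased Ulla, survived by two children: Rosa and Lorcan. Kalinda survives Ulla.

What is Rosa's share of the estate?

Rosa receives 1,140,000.

Verity takes three-eighths of 13,680,000 = 5,130,000. The remaining 8,550,000 passes to the descendants.
The descendants' portion (8,550,000) is divided at the children's generation into 3 shares of 2,850,000. Kalinda takes 2,850,000. The 2 shares of the deceased (Wyatt and Xander) are combined into a pool of 5,700,000.
That pool (5,700,000) is divided at the grandchildren's generation into 5 shares of 1,140,000. Ilse, Ingrid, Rosa, and Lorcan each take 1,140,000. The remaining share for the deceased Oskar (1,140,000) is carried to the next generation.
That pool (1,140,000) is divided at the great-grandchildren's generation equally among Torin, Vance, and Gideon: 380,000 each.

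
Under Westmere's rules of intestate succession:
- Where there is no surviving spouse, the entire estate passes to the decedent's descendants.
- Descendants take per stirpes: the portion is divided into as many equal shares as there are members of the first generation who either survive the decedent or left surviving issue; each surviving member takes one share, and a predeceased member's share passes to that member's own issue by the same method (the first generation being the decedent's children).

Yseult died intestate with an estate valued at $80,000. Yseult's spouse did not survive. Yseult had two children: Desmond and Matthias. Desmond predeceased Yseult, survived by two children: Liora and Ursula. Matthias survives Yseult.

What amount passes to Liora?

Liora receives $20,000.

The entire $80,000 passes to the descendants.
That amount ($80,000) is divided into 2 shares of $40,000: Matthias takes $40,000; Desmond's $40,000 share passes to Desmond's issue.
Desmond's share ($40,000) is divided into 2 shares of $20,000: Liora and Ursula each take $20,000.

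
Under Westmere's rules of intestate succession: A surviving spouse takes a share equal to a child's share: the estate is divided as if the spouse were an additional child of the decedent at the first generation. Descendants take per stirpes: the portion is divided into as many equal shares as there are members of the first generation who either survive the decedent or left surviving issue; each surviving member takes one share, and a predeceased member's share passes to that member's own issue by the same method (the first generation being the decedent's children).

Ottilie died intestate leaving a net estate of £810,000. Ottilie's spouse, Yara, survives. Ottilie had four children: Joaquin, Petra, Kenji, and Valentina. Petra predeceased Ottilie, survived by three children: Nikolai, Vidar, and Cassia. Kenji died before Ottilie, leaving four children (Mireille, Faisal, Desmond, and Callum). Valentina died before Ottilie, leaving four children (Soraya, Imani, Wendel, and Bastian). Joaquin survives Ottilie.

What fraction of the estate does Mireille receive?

Mireille receives 1/20 of the estate.

The spouse counts as an additional share at the children's level, so there are 5 primary shares of £162,000. Yara takes one such share (£162,000).
The children's combined portion (£648,000) is divided into 4 shares of £162,000: Joaquin takes £162,000; Petra's £162,000 share passes to Petra's issue; Kenji's £162,000 share passes to Kenji's issue; Valentina's £162,000 share passes to Valentina's issue.
Petra's share (£162,000) is divided into 3 shares of £54,000: Nikolai, Vidar, and Cassia each take £54,000.
Kenji's share (£162,000) is divided into 4 shares of £40,500: Mireille, Faisal, Desmond, and Callum each take £40,500.
Valentina's share (£162,000) is divided into 4 shares of £40,500: Soraya, Imani, Wendel, and Bastian each take £40,500.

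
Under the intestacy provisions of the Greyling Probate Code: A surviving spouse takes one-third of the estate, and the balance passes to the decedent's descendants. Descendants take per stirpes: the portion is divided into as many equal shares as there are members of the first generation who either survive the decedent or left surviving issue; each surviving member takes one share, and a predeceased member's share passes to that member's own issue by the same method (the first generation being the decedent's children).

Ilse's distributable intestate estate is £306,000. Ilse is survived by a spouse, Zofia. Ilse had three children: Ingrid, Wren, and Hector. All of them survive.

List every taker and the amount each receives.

Zofia: £102,000; Ingrid: £68,000; Wren: £68,000; Hector: £68,000

Zofia takes one-third of £306,000 = £102,000. The remaining £204,000 passes to the descendants.
The descendants' portion (£204,000) is divided into 3 shares of £68,000: Ingrid, Wren, and Hector each take £68,000.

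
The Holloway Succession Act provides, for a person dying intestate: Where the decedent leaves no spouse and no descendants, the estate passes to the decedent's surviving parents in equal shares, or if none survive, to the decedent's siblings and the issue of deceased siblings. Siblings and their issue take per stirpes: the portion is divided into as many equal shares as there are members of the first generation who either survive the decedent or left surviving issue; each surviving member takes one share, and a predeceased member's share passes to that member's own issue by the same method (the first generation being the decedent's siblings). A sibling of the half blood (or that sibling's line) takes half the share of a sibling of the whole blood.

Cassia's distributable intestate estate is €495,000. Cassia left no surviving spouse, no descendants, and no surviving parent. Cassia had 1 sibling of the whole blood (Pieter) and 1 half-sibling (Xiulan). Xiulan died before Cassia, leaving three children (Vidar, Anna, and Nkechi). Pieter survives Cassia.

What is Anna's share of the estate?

Anna receives €55,000.

The entire €495,000 passes to the siblings and their issue.
Counting each half-blood sibling's line as half a unit, there are 3/2 units in €495,000, so one unit is €330,000. Whole-blood lines (Pieter) take €330,000 each; half-blood lines (Xiulan) take €165,000 each.
Xiulan's share (€165,000) is divided into 3 shares of €55,000: Vidar, Anna, and Nkechi each take €55,000.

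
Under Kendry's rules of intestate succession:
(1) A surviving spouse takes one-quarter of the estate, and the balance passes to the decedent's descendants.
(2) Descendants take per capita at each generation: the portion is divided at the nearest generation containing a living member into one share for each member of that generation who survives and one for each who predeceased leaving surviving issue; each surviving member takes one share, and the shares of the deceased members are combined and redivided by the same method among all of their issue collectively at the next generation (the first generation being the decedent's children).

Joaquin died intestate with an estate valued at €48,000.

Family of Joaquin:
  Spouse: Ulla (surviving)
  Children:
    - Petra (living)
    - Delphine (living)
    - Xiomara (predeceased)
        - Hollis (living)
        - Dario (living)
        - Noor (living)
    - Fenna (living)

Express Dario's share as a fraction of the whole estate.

Ulla takes one-quarter of €48,000 = €12,000. The remaining €36,000 passes to the descendants.
The descendants' portion (€36,000) is divided at the children's generation into 4 shares of €9,000. Petra, Delphine, and Fenna each take €9,000. The remaining share for the deceased Xiomara (€9,000) is carried to the next generation.
That pool (€9,000) is divided at the grandchildren's generation equally among Hollis, Dario, and Noor: €3,000 each.

Dario receives 1/16 of the estate.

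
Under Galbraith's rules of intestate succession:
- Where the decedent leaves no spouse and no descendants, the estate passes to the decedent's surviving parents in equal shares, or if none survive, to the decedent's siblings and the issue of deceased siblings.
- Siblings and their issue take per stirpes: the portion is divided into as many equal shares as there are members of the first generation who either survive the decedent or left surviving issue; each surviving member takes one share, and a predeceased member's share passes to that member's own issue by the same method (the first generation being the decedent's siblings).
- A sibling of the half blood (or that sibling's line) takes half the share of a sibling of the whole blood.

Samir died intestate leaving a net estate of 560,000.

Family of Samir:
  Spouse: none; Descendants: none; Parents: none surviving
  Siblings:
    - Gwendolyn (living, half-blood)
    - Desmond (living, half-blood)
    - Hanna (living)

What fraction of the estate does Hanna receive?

The entire 560,000 passes to the siblings and their issue.
Counting each half-blood sibling's line as half a unit, there are 2 units in 560,000, so one unit is 280,000. Whole-blood lines (Hanna) take 280,000 each; half-blood lines (Gwendolyn and Desmond) take 140,000 each.

Hanna receives 1/2 of the estate.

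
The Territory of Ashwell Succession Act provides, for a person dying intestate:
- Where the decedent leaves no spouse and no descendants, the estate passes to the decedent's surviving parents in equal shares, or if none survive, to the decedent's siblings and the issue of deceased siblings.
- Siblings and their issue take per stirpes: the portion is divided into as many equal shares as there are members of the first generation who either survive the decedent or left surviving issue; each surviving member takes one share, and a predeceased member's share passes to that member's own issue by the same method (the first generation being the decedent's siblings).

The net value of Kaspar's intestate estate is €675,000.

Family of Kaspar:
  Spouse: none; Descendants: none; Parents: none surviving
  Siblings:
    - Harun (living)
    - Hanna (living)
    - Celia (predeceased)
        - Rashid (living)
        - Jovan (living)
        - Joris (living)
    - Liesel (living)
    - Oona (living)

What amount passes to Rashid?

Rashid receives €45,000.

The entire €675,000 passes to the siblings and their issue.
That amount (€675,000) is divided into 5 shares of €135,000: Harun, Hanna, Liesel, and Oona each take €135,000; Celia's €135,000 share passes to Celia's issue.
Celia's share (€135,000) is divided into 3 shares of €45,000: Rashid, Jovan, and Joris each take €45,000.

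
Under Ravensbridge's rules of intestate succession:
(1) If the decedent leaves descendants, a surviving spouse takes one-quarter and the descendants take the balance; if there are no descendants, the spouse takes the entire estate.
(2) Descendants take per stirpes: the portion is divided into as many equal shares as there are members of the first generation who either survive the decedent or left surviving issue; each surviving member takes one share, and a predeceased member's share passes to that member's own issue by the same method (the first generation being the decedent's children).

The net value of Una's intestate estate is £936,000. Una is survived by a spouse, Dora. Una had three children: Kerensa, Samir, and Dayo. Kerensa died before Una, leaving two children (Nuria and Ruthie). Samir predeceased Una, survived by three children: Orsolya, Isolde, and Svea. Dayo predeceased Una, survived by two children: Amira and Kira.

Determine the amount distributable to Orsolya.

Orsolya receives £78,000.

Dora takes one-quarter of £936,000 = £234,000. The remaining £702,000 passes to the descendants.
The descendants' portion (£702,000) is divided into 3 shares of £234,000: Kerensa's £234,000 share passes to Kerensa's issue; Samir's £234,000 share passes to Samir's issue; Dayo's £234,000 share passes to Dayo's issue.
Kerensa's share (£234,000) is divided into 2 shares of £117,000: Nuria and Ruthie each take £117,000.
Samir's share (£234,000) is divided into 3 shares of £78,000: Orsolya, Isolde, and Svea each take £78,000.
Dayo's share (£234,000) is divided into 2 shares of £117,000: Amira and Kira each take £117,000.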